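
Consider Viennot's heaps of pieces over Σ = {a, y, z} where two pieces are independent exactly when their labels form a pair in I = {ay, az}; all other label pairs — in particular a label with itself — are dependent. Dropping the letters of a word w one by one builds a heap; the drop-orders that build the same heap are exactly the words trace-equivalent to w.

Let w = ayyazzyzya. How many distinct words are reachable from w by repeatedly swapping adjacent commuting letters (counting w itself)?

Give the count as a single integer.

120

drop 0:a onto floor
drop 1:y onto floor
drop 2:y onto {1:y}
drop 3:a onto {0:a}
drop 4:z onto {2:y}
drop 5:z onto {4:z}
drop 6:y onto {5:z}
drop 7:z onto {6:y}
drop 8:y onto {7:z}
drop 9:a onto {3:a}
ground layer = {0:a, 1:y}
drop-orders for the pieces not yet dropped (sum over which currently-grounded one goes next):
  1 to go: {8} 1  {9} 1
  2 to go: {3,9} 1  {7,8} 1  {8,9} 2
  3 to go: {0,3,9} 1  {3,8,9} 3  {6,7,8} 1  {7,8,9} 3
  4 to go: {0,3,8,9} 4  {3,7,8,9} 6  {5,6,7,8} 1  {6,7,8,9} 4
  5 to go: {0,3,7,8,9} 10  {3,6,7,8,9} 10  {4,5,6,7,8} 1  {5,6,7,8,9} 5
  6 to go: {0,3,6,7,8,9} 20  {2,4,5,6,7,8} 1  {3,5,6,7,8,9} 15  {4,5,6,7,8,9} 6
  7 to go: {0,3,5,6,7,8,9} 35  {1,2,4,5,6,7,8} 1  {2,4,5,6,7,8,9} 7  {3,4,5,6,7,8,9} 21
  8 to go: {0,3,4,5,6,7,8,9} 56  {1,2,4,5,6,7,8,9} 8  {2,3,4,5,6,7,8,9} 28
  if 0:a drops first: 36 orders
  if 1:y drops first: 84 orders
heap linearizations: 120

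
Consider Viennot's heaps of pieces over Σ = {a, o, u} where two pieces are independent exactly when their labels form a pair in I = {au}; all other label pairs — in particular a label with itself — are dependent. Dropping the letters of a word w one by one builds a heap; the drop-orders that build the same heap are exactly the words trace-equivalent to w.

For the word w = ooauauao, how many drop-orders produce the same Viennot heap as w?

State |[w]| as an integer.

10

drop 0:o onto floor
drop 1:o onto {0:o}
drop 2:a onto {1:o}
drop 3:u onto {1:o}
drop 4:a onto {2:a}
drop 5:u onto {3:u}
drop 6:a onto {4:a}
drop 7:o onto {5:u, 6:a}
ground layer = {0:o}
drop-orders for the pieces not yet dropped (sum over which currently-grounded one goes next):
  1 to go: {7} 1
  2 to go: {5,7} 1  {6,7} 1
  3 to go: {3,5,7} 1  {4,6,7} 1  {5,6,7} 2
  4 to go: {2,4,6,7} 1  {3,5,6,7} 3  {4,5,6,7} 3
  5 to go: {2,4,5,6,7} 4  {3,4,5,6,7} 6
  6 to go: {2,3,4,5,6,7} 10
  if 0:o drops first: 10 orders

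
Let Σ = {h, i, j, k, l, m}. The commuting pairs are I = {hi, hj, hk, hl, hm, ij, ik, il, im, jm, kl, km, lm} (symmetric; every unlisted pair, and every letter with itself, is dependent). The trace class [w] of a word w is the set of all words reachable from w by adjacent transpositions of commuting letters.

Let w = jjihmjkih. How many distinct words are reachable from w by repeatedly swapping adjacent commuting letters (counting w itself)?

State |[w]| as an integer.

3780

drop 0:j onto floor
drop 1:j onto {0:j}
drop 2:i onto floor
drop 3:h onto floor
drop 4:m onto floor
drop 5:j onto {1:j}
drop 6:k onto {5:j}
drop 7:i onto {2:i}
drop 8:h onto {3:h}
ground layer = {0:j, 2:i, 3:h, 4:m}
drop-orders for the pieces not yet dropped (sum over which currently-grounded one goes next):
  1 to go: {4} 1  {6} 1  {7} 1  {8} 1
  2 to go: {2,7} 1  {3,8} 1  {4,6} 2  {4,7} 2  {4,8} 2  {5,6} 1  {6,7} 2  {6,8} 2  {7,8} 2
  3 to go: {1,5,6} 1  {2,4,7} 3  {2,6,7} 3  {2,7,8} 3  {3,4,8} 3  {3,6,8} 3  {3,7,8} 3  {4,5,6} 3  {4,6,7} 6  {4,6,8} 6  {4,7,8} 6  {5,6,7} 3  {5,6,8} 3  {6,7,8} 6
  4 to go: {0,1,5,6} 1  {1,4,5,6} 4  {1,5,6,7} 4  {1,5,6,8} 4  {2,3,7,8} 6  {2,4,6,7} 12  {2,4,7,8} 12  {2,5,6,7} 6  {2,6,7,8} 12  {3,4,6,8} 12  {3,4,7,8} 12  {3,5,6,8} 6  {3,6,7,8} 12  {4,5,6,7} 12  {4,5,6,8} 12  {4,6,7,8} 24  {5,6,7,8} 12
  5 to go: {0,1,4,5,6} 5  {0,1,5,6,7} 5  {0,1,5,6,8} 5  {1,2,5,6,7} 10  {1,3,5,6,8} 10  {1,4,5,6,7} 20  {1,4,5,6,8} 20  {1,5,6,7,8} 20  {2,3,4,7,8} 30  {2,3,6,7,8} 30  {2,4,5,6,7} 30  {2,4,6,7,8} 60  {2,5,6,7,8} 30  {3,4,5,6,8} 30  {3,4,6,7,8} 60  {3,5,6,7,8} 30  {4,5,6,7,8} 60
  6 to go: {0,1,2,5,6,7} 15  {0,1,3,5,6,8} 15  {0,1,4,5,6,7} 30  {0,1,4,5,6,8} 30  {0,1,5,6,7,8} 30  {1,2,4,5,6,7} 60  {1,2,5,6,7,8} 60  {1,3,4,5,6,8} 60  {1,3,5,6,7,8} 60  {1,4,5,6,7,8} 120  {2,3,4,6,7,8} 180  {2,3,5,6,7,8} 90  {2,4,5,6,7,8} 180  {3,4,5,6,7,8} 180
  7 to go: {0,1,2,4,5,6,7} 105  {0,1,2,5,6,7,8} 105  {0,1,3,4,5,6,8} 105  {0,1,3,5,6,7,8} 105  {0,1,4,5,6,7,8} 210  {1,2,3,5,6,7,8} 210  {1,2,4,5,6,7,8} 420  {1,3,4,5,6,7,8} 420  {2,3,4,5,6,7,8} 630
  if 0:j drops first: 1680 orders
  if 2:i drops first: 840 orders
  if 3:h drops first: 840 orders
  if 4:m drops first: 420 orders
heap linearizations: 3780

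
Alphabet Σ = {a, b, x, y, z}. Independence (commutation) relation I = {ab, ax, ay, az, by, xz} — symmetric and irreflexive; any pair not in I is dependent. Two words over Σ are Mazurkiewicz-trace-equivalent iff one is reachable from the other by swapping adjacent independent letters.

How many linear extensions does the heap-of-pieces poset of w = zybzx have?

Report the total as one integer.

piece 0:z — minimal
piece 1:y rests on {0:z}
piece 2:b rests on {0:z}
piece 3:z rests on {1:y, 2:b}
piece 4:x rests on {1:y, 2:b}
minimal pieces: {0:z}
ways to finish when only these pieces remain (= sum over removing one remaining piece with nothing left below it):
  1 left: {3}→1  {4}→1
  2 left: {3,4}→2
  3 left: {1,3,4}→2  {2,3,4}→2
  placing 0:z first → 4 extensions

4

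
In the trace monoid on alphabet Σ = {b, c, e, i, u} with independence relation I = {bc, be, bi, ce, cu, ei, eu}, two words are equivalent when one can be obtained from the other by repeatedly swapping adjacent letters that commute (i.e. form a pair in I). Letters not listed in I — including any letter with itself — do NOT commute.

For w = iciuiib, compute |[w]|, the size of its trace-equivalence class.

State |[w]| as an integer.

piece 0:i — minimal
piece 1:c rests on {0:i}
piece 2:i rests on {1:c}
piece 3:u rests on {2:i}
piece 4:i rests on {3:u}
piece 5:i rests on {4:i}
piece 6:b rests on {3:u}
minimal pieces: {0:i}
ways to finish when only these pieces remain (= sum over removing one remaining piece with nothing left below it):
  1 left: {5}→1  {6}→1
  2 left: {4,5}→1  {5,6}→2
  3 left: {4,5,6}→3
  4 left: {3,4,5,6}→3
  5 left: {2,3,4,5,6}→3
  placing 0:i first → 3 extensions

3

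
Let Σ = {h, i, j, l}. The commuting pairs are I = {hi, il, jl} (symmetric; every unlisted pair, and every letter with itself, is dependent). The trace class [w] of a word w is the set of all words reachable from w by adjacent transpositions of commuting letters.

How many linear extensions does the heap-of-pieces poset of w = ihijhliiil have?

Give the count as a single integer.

drop 0:i onto floor
drop 1:h onto floor
drop 2:i onto {0:i}
drop 3:j onto {1:h, 2:i}
drop 4:h onto {3:j}
drop 5:l onto {4:h}
drop 6:i onto {3:j}
drop 7:i onto {6:i}
drop 8:i onto {7:i}
drop 9:l onto {5:l}
ground layer = {0:i, 1:h}
drop-orders for the pieces not yet dropped (sum over which currently-grounded one goes next):
  1 to go: {8} 1  {9} 1
  2 to go: {5,9} 1  {7,8} 1  {8,9} 2
  3 to go: {4,5,9} 1  {5,8,9} 3  {6,7,8} 1  {7,8,9} 3
  4 to go: {4,5,8,9} 4  {5,7,8,9} 6  {6,7,8,9} 4
  5 to go: {4,5,7,8,9} 10  {5,6,7,8,9} 10
  6 to go: {4,5,6,7,8,9} 20
  7 to go: {3,4,5,6,7,8,9} 20
  8 to go: {1,3,4,5,6,7,8,9} 20  {2,3,4,5,6,7,8,9} 20
  if 0:i drops first: 40 orders
  if 1:h drops first: 20 orders
heap linearizations: 60

60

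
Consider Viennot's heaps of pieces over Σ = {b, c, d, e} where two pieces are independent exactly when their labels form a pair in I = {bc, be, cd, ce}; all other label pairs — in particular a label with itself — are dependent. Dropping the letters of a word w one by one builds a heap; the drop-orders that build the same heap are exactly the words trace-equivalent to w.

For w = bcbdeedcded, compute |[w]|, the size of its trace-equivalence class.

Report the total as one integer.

0(b) covers ∅
1(c) covers ∅
2(b) covers 0:b
3(d) covers 2:b
4(e) covers 3:d
5(e) covers 4:e
6(d) covers 5:e
7(c) covers 1:c
8(d) covers 6:d
9(e) covers 8:d
10(d) covers 9:e
floor of heap: 0:b, 1:c
completions by unplaced set U, small U first (add the entries for U minus each lowest piece of U):
  |U|=1: {7}:1  {10}:1
  |U|=2: {1,7}:1  {7,10}:2  {9,10}:1
  |U|=3: {1,7,10}:3  {7,9,10}:3  {8,9,10}:1
  |U|=4: {1,7,9,10}:6  {6,8,9,10}:1  {7,8,9,10}:4
  |U|=5: {1,7,8,9,10}:10  {5,6,8,9,10}:1  {6,7,8,9,10}:5
  |U|=6: {1,6,7,8,9,10}:15  {4,5,6,8,9,10}:1  {5,6,7,8,9,10}:6
  |U|=7: {1,5,6,7,8,9,10}:21  {3,4,5,6,8,9,10}:1  {4,5,6,7,8,9,10}:7
  |U|=8: {1,4,5,6,7,8,9,10}:28  {2,3,4,5,6,8,9,10}:1  {3,4,5,6,7,8,9,10}:8
  |U|=9: {0,2,3,4,5,6,8,9,10}:1  {1,3,4,5,6,7,8,9,10}:36  {2,3,4,5,6,7,8,9,10}:9
  start at 0(b): 45
  start at 1(c): 10
sum over floor = 55

55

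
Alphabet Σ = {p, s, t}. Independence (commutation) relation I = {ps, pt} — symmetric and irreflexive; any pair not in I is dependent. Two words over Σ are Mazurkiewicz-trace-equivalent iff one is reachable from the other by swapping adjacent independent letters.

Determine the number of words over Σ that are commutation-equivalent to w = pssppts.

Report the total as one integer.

35

piece 0:p — minimal
piece 1:s — minimal
piece 2:s rests on {1:s}
piece 3:p rests on {0:p}
piece 4:p rests on {3:p}
piece 5:t rests on {2:s}
piece 6:s rests on {5:t}
minimal pieces: {0:p, 1:s}
ways to finish when only these pieces remain (= sum over removing one remaining piece with nothing left below it):
  1 left: {4}→1  {6}→1
  2 left: {3,4}→1  {4,6}→2  {5,6}→1
  3 left: {0,3,4}→1  {2,5,6}→1  {3,4,6}→3  {4,5,6}→3
  4 left: {0,3,4,6}→4  {1,2,5,6}→1  {2,4,5,6}→4  {3,4,5,6}→6
  5 left: {0,3,4,5,6}→10  {1,2,4,5,6}→5  {2,3,4,5,6}→10
  placing 0:p first → 15 extensions
  placing 1:s first → 20 extensions
total linear extensions = 35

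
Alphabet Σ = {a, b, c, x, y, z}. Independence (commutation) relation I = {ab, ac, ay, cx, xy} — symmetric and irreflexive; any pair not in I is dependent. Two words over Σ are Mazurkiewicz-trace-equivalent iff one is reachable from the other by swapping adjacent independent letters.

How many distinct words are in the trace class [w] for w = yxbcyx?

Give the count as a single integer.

6

piece 0:y — minimal
piece 1:x — minimal
piece 2:b rests on {0:y, 1:x}
piece 3:c rests on {2:b}
piece 4:y rests on {3:c}
piece 5:x rests on {2:b}
minimal pieces: {0:y, 1:x}
ways to finish when only these pieces remain (= sum over removing one remaining piece with nothing left below it):
  1 left: {4}→1  {5}→1
  2 left: {3,4}→1  {4,5}→2
  3 left: {3,4,5}→3
  4 left: {2,3,4,5}→3
  placing 0:y first → 3 extensions
  placing 1:x first → 3 extensions
total linear extensions = 6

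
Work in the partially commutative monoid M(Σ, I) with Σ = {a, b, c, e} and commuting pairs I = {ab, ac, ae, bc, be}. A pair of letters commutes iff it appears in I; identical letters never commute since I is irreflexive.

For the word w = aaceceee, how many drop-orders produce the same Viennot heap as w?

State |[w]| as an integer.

0(a) covers ∅
1(a) covers 0:a
2(c) covers ∅
3(e) covers 2:c
4(c) covers 3:e
5(e) covers 4:c
6(e) covers 5:e
7(e) covers 6:e
floor of heap: 0:a, 2:c
completions by unplaced set U, small U first (add the entries for U minus each lowest piece of U):
  |U|=1: {1}:1  {7}:1
  |U|=2: {0,1}:1  {1,7}:2  {6,7}:1
  |U|=3: {0,1,7}:3  {1,6,7}:3  {5,6,7}:1
  |U|=4: {0,1,6,7}:6  {1,5,6,7}:4  {4,5,6,7}:1
  |U|=5: {0,1,5,6,7}:10  {1,4,5,6,7}:5  {3,4,5,6,7}:1
  |U|=6: {0,1,4,5,6,7}:15  {1,3,4,5,6,7}:6  {2,3,4,5,6,7}:1
  start at 0(a): 7
  start at 2(c): 21
sum over floor = 28

28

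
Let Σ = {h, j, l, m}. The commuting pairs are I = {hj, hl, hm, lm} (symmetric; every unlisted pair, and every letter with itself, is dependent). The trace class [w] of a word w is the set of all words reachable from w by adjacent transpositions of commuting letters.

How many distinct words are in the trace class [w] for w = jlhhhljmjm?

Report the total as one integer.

0(j) covers ∅
1(l) covers 0:j
2(h) covers ∅
3(h) covers 2:h
4(h) covers 3:h
5(l) covers 1:l
6(j) covers 5:l
7(m) covers 6:j
8(j) covers 7:m
9(m) covers 8:j
floor of heap: 0:j, 2:h
completions by unplaced set U, small U first (add the entries for U minus each lowest piece of U):
  |U|=1: {4}:1  {9}:1
  |U|=2: {3,4}:1  {4,9}:2  {8,9}:1
  |U|=3: {2,3,4}:1  {3,4,9}:3  {4,8,9}:3  {7,8,9}:1
  |U|=4: {2,3,4,9}:4  {3,4,8,9}:6  {4,7,8,9}:4  {6,7,8,9}:1
  |U|=5: {2,3,4,8,9}:10  {3,4,7,8,9}:10  {4,6,7,8,9}:5  {5,6,7,8,9}:1
  |U|=6: {1,5,6,7,8,9}:1  {2,3,4,7,8,9}:20  {3,4,6,7,8,9}:15  {4,5,6,7,8,9}:6
  |U|=7: {0,1,5,6,7,8,9}:1  {1,4,5,6,7,8,9}:7  {2,3,4,6,7,8,9}:35  {3,4,5,6,7,8,9}:21
  |U|=8: {0,1,4,5,6,7,8,9}:8  {1,3,4,5,6,7,8,9}:28  {2,3,4,5,6,7,8,9}:56
  start at 0(j): 84
  start at 2(h): 36
sum over floor = 120

120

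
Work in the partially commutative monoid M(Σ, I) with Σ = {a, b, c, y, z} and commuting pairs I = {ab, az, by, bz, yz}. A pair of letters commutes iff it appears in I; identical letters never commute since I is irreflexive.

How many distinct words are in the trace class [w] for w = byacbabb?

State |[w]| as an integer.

12

drop 0:b onto floor
drop 1:y onto floor
drop 2:a onto {1:y}
drop 3:c onto {0:b, 2:a}
drop 4:b onto {3:c}
drop 5:a onto {3:c}
drop 6:b onto {4:b}
drop 7:b onto {6:b}
ground layer = {0:b, 1:y}
drop-orders for the pieces not yet dropped (sum over which currently-grounded one goes next):
  1 to go: {5} 1  {7} 1
  2 to go: {5,7} 2  {6,7} 1
  3 to go: {4,6,7} 1  {5,6,7} 3
  4 to go: {4,5,6,7} 4
  5 to go: {3,4,5,6,7} 4
  6 to go: {0,3,4,5,6,7} 4  {2,3,4,5,6,7} 4
  if 0:b drops first: 4 orders
  if 1:y drops first: 8 orders
heap linearizations: 12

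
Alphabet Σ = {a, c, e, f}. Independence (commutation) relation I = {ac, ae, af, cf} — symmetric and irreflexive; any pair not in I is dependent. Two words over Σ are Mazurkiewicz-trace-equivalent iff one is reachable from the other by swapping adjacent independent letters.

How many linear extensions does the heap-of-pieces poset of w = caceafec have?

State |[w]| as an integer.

piece 0:c — minimal
piece 1:a — minimal
piece 2:c rests on {0:c}
piece 3:e rests on {2:c}
piece 4:a rests on {1:a}
piece 5:f rests on {3:e}
piece 6:e rests on {5:f}
piece 7:c rests on {6:e}
minimal pieces: {0:c, 1:a}
ways to finish when only these pieces remain (= sum over removing one remaining piece with nothing left below it):
  1 left: {4}→1  {7}→1
  2 left: {1,4}→1  {4,7}→2  {6,7}→1
  3 left: {1,4,7}→3  {4,6,7}→3  {5,6,7}→1
  4 left: {1,4,6,7}→6  {3,5,6,7}→1  {4,5,6,7}→4
  5 left: {1,4,5,6,7}→10  {2,3,5,6,7}→1  {3,4,5,6,7}→5
  6 left: {0,2,3,5,6,7}→1  {1,3,4,5,6,7}→15  {2,3,4,5,6,7}→6
  placing 0:c first → 21 extensions
  placing 1:a first → 7 extensions
total linear extensions = 28

28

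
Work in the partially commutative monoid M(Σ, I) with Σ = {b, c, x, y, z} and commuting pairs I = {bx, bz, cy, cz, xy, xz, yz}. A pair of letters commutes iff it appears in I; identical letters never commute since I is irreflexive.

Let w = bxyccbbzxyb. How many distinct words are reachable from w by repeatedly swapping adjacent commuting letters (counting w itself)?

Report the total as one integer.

407

0(b) covers ∅
1(x) covers ∅
2(y) covers 0:b
3(c) covers 0:b, 1:x
4(c) covers 3:c
5(b) covers 2:y, 4:c
6(b) covers 5:b
7(z) covers ∅
8(x) covers 4:c
9(y) covers 6:b
10(b) covers 9:y
floor of heap: 0:b, 1:x, 7:z
completions by unplaced set U, small U first (add the entries for U minus each lowest piece of U):
  |U|=1: {7}:1  {8}:1  {10}:1
  |U|=2: {7,8}:2  {7,10}:2  {8,10}:2  {9,10}:1
  |U|=3: {6,9,10}:1  {7,8,10}:6  {7,9,10}:3  {8,9,10}:3
  |U|=4: {5,6,9,10}:1  {6,7,9,10}:4  {6,8,9,10}:4  {7,8,9,10}:12
  |U|=5: {2,5,6,9,10}:1  {5,6,7,9,10}:5  {5,6,8,9,10}:5  {6,7,8,9,10}:20
  |U|=6: {2,5,6,7,9,10}:6  {2,5,6,8,9,10}:6  {4,5,6,8,9,10}:5  {5,6,7,8,9,10}:30
  |U|=7: {2,4,5,6,8,9,10}:11  {2,5,6,7,8,9,10}:42  {3,4,5,6,8,9,10}:5  {4,5,6,7,8,9,10}:35
  |U|=8: {1,3,4,5,6,8,9,10}:5  {2,3,4,5,6,8,9,10}:16  {2,4,5,6,7,8,9,10}:88  {3,4,5,6,7,8,9,10}:40
  |U|=9: {0,2,3,4,5,6,8,9,10}:16  {1,2,3,4,5,6,8,9,10}:21  {1,3,4,5,6,7,8,9,10}:45  {2,3,4,5,6,7,8,9,10}:144
  start at 0(b): 210
  start at 1(x): 160
  start at 7(z): 37
sum over floor = 407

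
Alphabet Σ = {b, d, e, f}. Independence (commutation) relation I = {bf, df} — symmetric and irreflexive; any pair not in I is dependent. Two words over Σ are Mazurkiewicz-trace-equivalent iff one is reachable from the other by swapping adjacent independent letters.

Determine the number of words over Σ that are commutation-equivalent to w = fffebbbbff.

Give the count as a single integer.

15

0(f) covers ∅
1(f) covers 0:f
2(f) covers 1:f
3(e) covers 2:f
4(b) covers 3:e
5(b) covers 4:b
6(b) covers 5:b
7(b) covers 6:b
8(f) covers 3:e
9(f) covers 8:f
floor of heap: 0:f
completions by unplaced set U, small U first (add the entries for U minus each lowest piece of U):
  |U|=1: {7}:1  {9}:1
  |U|=2: {6,7}:1  {7,9}:2  {8,9}:1
  |U|=3: {5,6,7}:1  {6,7,9}:3  {7,8,9}:3
  |U|=4: {4,5,6,7}:1  {5,6,7,9}:4  {6,7,8,9}:6
  |U|=5: {4,5,6,7,9}:5  {5,6,7,8,9}:10
  |U|=6: {4,5,6,7,8,9}:15
  |U|=7: {3,4,5,6,7,8,9}:15
  |U|=8: {2,3,4,5,6,7,8,9}:15
  start at 0(f): 15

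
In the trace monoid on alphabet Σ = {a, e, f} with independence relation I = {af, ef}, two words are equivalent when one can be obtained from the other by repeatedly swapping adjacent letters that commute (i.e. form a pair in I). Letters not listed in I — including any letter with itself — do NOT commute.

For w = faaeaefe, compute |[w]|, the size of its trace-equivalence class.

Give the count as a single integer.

piece 0:f — minimal
piece 1:a — minimal
piece 2:a rests on {1:a}
piece 3:e rests on {2:a}
piece 4:a rests on {3:e}
piece 5:e rests on {4:a}
piece 6:f rests on {0:f}
piece 7:e rests on {5:e}
minimal pieces: {0:f, 1:a}
ways to finish when only these pieces remain (= sum over removing one remaining piece with nothing left below it):
  1 left: {6}→1  {7}→1
  2 left: {0,6}→1  {5,7}→1  {6,7}→2
  3 left: {0,6,7}→3  {4,5,7}→1  {5,6,7}→3
  4 left: {0,5,6,7}→6  {3,4,5,7}→1  {4,5,6,7}→4
  5 left: {0,4,5,6,7}→10  {2,3,4,5,7}→1  {3,4,5,6,7}→5
  6 left: {0,3,4,5,6,7}→15  {1,2,3,4,5,7}→1  {2,3,4,5,6,7}→6
  placing 0:f first → 7 extensions
  placing 1:a first → 21 extensions
total linear extensions = 28

28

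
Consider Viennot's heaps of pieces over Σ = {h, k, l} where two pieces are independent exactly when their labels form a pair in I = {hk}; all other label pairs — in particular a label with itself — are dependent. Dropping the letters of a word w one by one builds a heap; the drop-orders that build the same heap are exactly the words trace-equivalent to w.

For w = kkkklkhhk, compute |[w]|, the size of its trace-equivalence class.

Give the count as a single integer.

drop 0:k onto floor
drop 1:k onto {0:k}
drop 2:k onto {1:k}
drop 3:k onto {2:k}
drop 4:l onto {3:k}
drop 5:k onto {4:l}
drop 6:h onto {4:l}
drop 7:h onto {6:h}
drop 8:k onto {5:k}
ground layer = {0:k}
drop-orders for the pieces not yet dropped (sum over which currently-grounded one goes next):
  1 to go: {7} 1  {8} 1
  2 to go: {5,8} 1  {6,7} 1  {7,8} 2
  3 to go: {5,7,8} 3  {6,7,8} 3
  4 to go: {5,6,7,8} 6
  5 to go: {4,5,6,7,8} 6
  6 to go: {3,4,5,6,7,8} 6
  7 to go: {2,3,4,5,6,7,8} 6
  if 0:k drops first: 6 orders

6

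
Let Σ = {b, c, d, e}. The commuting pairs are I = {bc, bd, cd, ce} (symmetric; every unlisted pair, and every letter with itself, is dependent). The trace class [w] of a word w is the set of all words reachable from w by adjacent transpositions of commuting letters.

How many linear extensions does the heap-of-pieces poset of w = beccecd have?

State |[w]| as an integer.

35

0(b) covers ∅
1(e) covers 0:b
2(c) covers ∅
3(c) covers 2:c
4(e) covers 1:e
5(c) covers 3:c
6(d) covers 4:e
floor of heap: 0:b, 2:c
completions by unplaced set U, small U first (add the entries for U minus each lowest piece of U):
  |U|=1: {5}:1  {6}:1
  |U|=2: {3,5}:1  {4,6}:1  {5,6}:2
  |U|=3: {1,4,6}:1  {2,3,5}:1  {3,5,6}:3  {4,5,6}:3
  |U|=4: {0,1,4,6}:1  {1,4,5,6}:4  {2,3,5,6}:4  {3,4,5,6}:6
  |U|=5: {0,1,4,5,6}:5  {1,3,4,5,6}:10  {2,3,4,5,6}:10
  start at 0(b): 20
  start at 2(c): 15
sum over floor = 35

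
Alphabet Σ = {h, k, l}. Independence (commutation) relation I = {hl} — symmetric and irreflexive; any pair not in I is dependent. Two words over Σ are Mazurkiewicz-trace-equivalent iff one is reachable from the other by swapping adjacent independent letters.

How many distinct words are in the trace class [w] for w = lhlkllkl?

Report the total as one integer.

3

0(l) covers ∅
1(h) covers ∅
2(l) covers 0:l
3(k) covers 1:h, 2:l
4(l) covers 3:k
5(l) covers 4:l
6(k) covers 5:l
7(l) covers 6:k
floor of heap: 0:l, 1:h
completions by unplaced set U, small U first (add the entries for U minus each lowest piece of U):
  |U|=1: {7}:1
  |U|=2: {6,7}:1
  |U|=3: {5,6,7}:1
  |U|=4: {4,5,6,7}:1
  |U|=5: {3,4,5,6,7}:1
  |U|=6: {1,3,4,5,6,7}:1  {2,3,4,5,6,7}:1
  start at 0(l): 2
  start at 1(h): 1
sum over floor = 3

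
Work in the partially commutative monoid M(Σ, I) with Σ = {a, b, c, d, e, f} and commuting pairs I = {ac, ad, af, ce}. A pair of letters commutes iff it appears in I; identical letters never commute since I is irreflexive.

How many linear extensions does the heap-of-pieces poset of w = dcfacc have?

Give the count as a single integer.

#0=d has no predecessor
#1=c depends on [0:d]
#2=f depends on [1:c]
#3=a has no predecessor
#4=c depends on [2:f]
#5=c depends on [4:c]
sources: [0:d, 3:a]
N(rest) = Σ N(rest − s) over sources s of rest; N(one piece) = 1:
  size 1 → [3]=1  [5]=1
  size 2 → [3,5]=2  [4,5]=1
  size 3 → [2,4,5]=1  [3,4,5]=3
  size 4 → [1,2,4,5]=1  [2,3,4,5]=4
  first=0(d) contributes 5
  first=3(a) contributes 1
|[w]| = 6

6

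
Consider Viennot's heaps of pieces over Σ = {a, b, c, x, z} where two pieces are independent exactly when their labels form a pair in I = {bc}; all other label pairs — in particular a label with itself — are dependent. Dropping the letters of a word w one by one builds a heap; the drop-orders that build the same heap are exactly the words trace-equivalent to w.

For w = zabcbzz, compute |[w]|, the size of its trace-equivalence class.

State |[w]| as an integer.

piece 0:z — minimal
piece 1:a rests on {0:z}
piece 2:b rests on {1:a}
piece 3:c rests on {1:a}
piece 4:b rests on {2:b}
piece 5:z rests on {3:c, 4:b}
piece 6:z rests on {5:z}
minimal pieces: {0:z}
ways to finish when only these pieces remain (= sum over removing one remaining piece with nothing left below it):
  1 left: {6}→1
  2 left: {5,6}→1
  3 left: {3,5,6}→1  {4,5,6}→1
  4 left: {2,4,5,6}→1  {3,4,5,6}→2
  5 left: {2,3,4,5,6}→3
  placing 0:z first → 3 extensions

3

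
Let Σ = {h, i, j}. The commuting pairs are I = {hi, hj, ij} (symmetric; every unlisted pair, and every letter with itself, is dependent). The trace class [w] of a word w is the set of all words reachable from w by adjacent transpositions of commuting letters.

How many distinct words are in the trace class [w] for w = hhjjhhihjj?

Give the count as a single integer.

1260

0(h) covers ∅
1(h) covers 0:h
2(j) covers ∅
3(j) covers 2:j
4(h) covers 1:h
5(h) covers 4:h
6(i) covers ∅
7(h) covers 5:h
8(j) covers 3:j
9(j) covers 8:j
floor of heap: 0:h, 2:j, 6:i
completions by unplaced set U, small U first (add the entries for U minus each lowest piece of U):
  |U|=1: {6}:1  {7}:1  {9}:1
  |U|=2: {5,7}:1  {6,7}:2  {6,9}:2  {7,9}:2  {8,9}:1
  |U|=3: {3,8,9}:1  {4,5,7}:1  {5,6,7}:3  {5,7,9}:3  {6,7,9}:6  {6,8,9}:3  {7,8,9}:3
  |U|=4: {1,4,5,7}:1  {2,3,8,9}:1  {3,6,8,9}:4  {3,7,8,9}:4  {4,5,6,7}:4  {4,5,7,9}:4  {5,6,7,9}:12  {5,7,8,9}:6  {6,7,8,9}:12
  |U|=5: {0,1,4,5,7}:1  {1,4,5,6,7}:5  {1,4,5,7,9}:5  {2,3,6,8,9}:5  {2,3,7,8,9}:5  {3,5,7,8,9}:10  {3,6,7,8,9}:20  {4,5,6,7,9}:20  {4,5,7,8,9}:10  {5,6,7,8,9}:30
  |U|=6: {0,1,4,5,6,7}:6  {0,1,4,5,7,9}:6  {1,4,5,6,7,9}:30  {1,4,5,7,8,9}:15  {2,3,5,7,8,9}:15  {2,3,6,7,8,9}:30  {3,4,5,7,8,9}:20  {3,5,6,7,8,9}:60  {4,5,6,7,8,9}:60
  |U|=7: {0,1,4,5,6,7,9}:42  {0,1,4,5,7,8,9}:21  {1,3,4,5,7,8,9}:35  {1,4,5,6,7,8,9}:105  {2,3,4,5,7,8,9}:35  {2,3,5,6,7,8,9}:105  {3,4,5,6,7,8,9}:140
  |U|=8: {0,1,3,4,5,7,8,9}:56  {0,1,4,5,6,7,8,9}:168  {1,2,3,4,5,7,8,9}:70  {1,3,4,5,6,7,8,9}:280  {2,3,4,5,6,7,8,9}:280
  start at 0(h): 630
  start at 2(j): 504
  start at 6(i): 126
sum over floor = 1260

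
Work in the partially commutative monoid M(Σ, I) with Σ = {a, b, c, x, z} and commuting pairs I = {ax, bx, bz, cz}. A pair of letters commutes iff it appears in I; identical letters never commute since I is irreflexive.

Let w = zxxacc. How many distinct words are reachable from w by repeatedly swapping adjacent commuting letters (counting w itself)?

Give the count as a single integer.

3

0(z) covers ∅
1(x) covers 0:z
2(x) covers 1:x
3(a) covers 0:z
4(c) covers 2:x, 3:a
5(c) covers 4:c
floor of heap: 0:z
completions by unplaced set U, small U first (add the entries for U minus each lowest piece of U):
  |U|=1: {5}:1
  |U|=2: {4,5}:1
  |U|=3: {2,4,5}:1  {3,4,5}:1
  |U|=4: {1,2,4,5}:1  {2,3,4,5}:2
  start at 0(z): 3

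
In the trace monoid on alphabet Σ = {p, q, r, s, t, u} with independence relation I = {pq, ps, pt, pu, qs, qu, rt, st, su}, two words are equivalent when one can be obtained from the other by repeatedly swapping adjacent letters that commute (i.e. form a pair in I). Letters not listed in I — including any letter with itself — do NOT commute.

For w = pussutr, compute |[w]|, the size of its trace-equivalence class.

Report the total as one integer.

90

drop 0:p onto floor
drop 1:u onto floor
drop 2:s onto floor
drop 3:s onto {2:s}
drop 4:u onto {1:u}
drop 5:t onto {4:u}
drop 6:r onto {0:p, 3:s, 4:u}
ground layer = {0:p, 1:u, 2:s}
drop-orders for the pieces not yet dropped (sum over which currently-grounded one goes next):
  1 to go: {5} 1  {6} 1
  2 to go: {0,6} 1  {3,6} 1  {5,6} 2
  3 to go: {0,3,6} 2  {0,5,6} 3  {2,3,6} 1  {3,5,6} 3  {4,5,6} 2
  4 to go: {0,2,3,6} 3  {0,3,5,6} 8  {0,4,5,6} 5  {1,4,5,6} 2  {2,3,5,6} 4  {3,4,5,6} 5
  5 to go: {0,1,4,5,6} 7  {0,2,3,5,6} 15  {0,3,4,5,6} 18  {1,3,4,5,6} 7  {2,3,4,5,6} 9
  if 0:p drops first: 16 orders
  if 1:u drops first: 42 orders
  if 2:s drops first: 32 orders
heap linearizations: 90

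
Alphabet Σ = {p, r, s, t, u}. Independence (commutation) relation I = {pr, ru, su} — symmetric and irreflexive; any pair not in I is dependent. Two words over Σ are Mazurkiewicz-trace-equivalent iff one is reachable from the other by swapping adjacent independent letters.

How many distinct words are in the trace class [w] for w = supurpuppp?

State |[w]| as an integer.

0(s) covers ∅
1(u) covers ∅
2(p) covers 0:s, 1:u
3(u) covers 2:p
4(r) covers 0:s
5(p) covers 3:u
6(u) covers 5:p
7(p) covers 6:u
8(p) covers 7:p
9(p) covers 8:p
floor of heap: 0:s, 1:u
completions by unplaced set U, small U first (add the entries for U minus each lowest piece of U):
  |U|=1: {4}:1  {9}:1
  |U|=2: {4,9}:2  {8,9}:1
  |U|=3: {4,8,9}:3  {7,8,9}:1
  |U|=4: {4,7,8,9}:4  {6,7,8,9}:1
  |U|=5: {4,6,7,8,9}:5  {5,6,7,8,9}:1
  |U|=6: {3,5,6,7,8,9}:1  {4,5,6,7,8,9}:6
  |U|=7: {2,3,5,6,7,8,9}:1  {3,4,5,6,7,8,9}:7
  |U|=8: {1,2,3,5,6,7,8,9}:1  {2,3,4,5,6,7,8,9}:8
  start at 0(s): 9
  start at 1(u): 8
sum over floor = 17

17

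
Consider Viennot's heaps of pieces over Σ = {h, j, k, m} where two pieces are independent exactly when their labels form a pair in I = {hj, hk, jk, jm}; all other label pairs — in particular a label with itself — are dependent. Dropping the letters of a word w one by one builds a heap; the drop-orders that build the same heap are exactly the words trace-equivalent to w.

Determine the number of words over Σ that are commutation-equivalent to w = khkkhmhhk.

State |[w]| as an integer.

30

#0=k has no predecessor
#1=h has no predecessor
#2=k depends on [0:k]
#3=k depends on [2:k]
#4=h depends on [1:h]
#5=m depends on [3:k, 4:h]
#6=h depends on [5:m]
#7=h depends on [6:h]
#8=k depends on [5:m]
sources: [0:k, 1:h]
N(rest) = Σ N(rest − s) over sources s of rest; N(one piece) = 1:
  size 1 → [7]=1  [8]=1
  size 2 → [6,7]=1  [7,8]=2
  size 3 → [6,7,8]=3
  size 4 → [5,6,7,8]=3
  size 5 → [3,5,6,7,8]=3  [4,5,6,7,8]=3
  size 6 → [1,4,5,6,7,8]=3  [2,3,5,6,7,8]=3  [3,4,5,6,7,8]=6
  size 7 → [0,2,3,5,6,7,8]=3  [1,3,4,5,6,7,8]=9  [2,3,4,5,6,7,8]=9
  first=0(k) contributes 18
  first=1(h) contributes 12
|[w]| = 30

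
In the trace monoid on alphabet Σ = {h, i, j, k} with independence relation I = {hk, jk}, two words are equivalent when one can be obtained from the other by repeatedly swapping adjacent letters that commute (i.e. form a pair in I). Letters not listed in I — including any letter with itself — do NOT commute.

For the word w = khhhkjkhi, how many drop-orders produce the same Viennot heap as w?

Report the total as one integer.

#0=k has no predecessor
#1=h has no predecessor
#2=h depends on [1:h]
#3=h depends on [2:h]
#4=k depends on [0:k]
#5=j depends on [3:h]
#6=k depends on [4:k]
#7=h depends on [5:j]
#8=i depends on [6:k, 7:h]
sources: [0:k, 1:h]
N(rest) = Σ N(rest − s) over sources s of rest; N(one piece) = 1:
  size 1 → [8]=1
  size 2 → [6,8]=1  [7,8]=1
  size 3 → [4,6,8]=1  [5,7,8]=1  [6,7,8]=2
  size 4 → [0,4,6,8]=1  [3,5,7,8]=1  [4,6,7,8]=3  [5,6,7,8]=3
  size 5 → [0,4,6,7,8]=4  [2,3,5,7,8]=1  [3,5,6,7,8]=4  [4,5,6,7,8]=6
  size 6 → [0,4,5,6,7,8]=10  [1,2,3,5,7,8]=1  [2,3,5,6,7,8]=5  [3,4,5,6,7,8]=10
  size 7 → [0,3,4,5,6,7,8]=20  [1,2,3,5,6,7,8]=6  [2,3,4,5,6,7,8]=15
  first=0(k) contributes 21
  first=1(h) contributes 35
|[w]| = 56

56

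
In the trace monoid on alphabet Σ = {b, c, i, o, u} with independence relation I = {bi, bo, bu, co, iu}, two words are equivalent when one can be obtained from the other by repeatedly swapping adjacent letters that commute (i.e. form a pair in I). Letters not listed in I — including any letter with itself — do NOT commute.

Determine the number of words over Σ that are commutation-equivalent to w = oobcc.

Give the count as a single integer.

10

drop 0:o onto floor
drop 1:o onto {0:o}
drop 2:b onto floor
drop 3:c onto {2:b}
drop 4:c onto {3:c}
ground layer = {0:o, 2:b}
drop-orders for the pieces not yet dropped (sum over which currently-grounded one goes next):
  1 to go: {1} 1  {4} 1
  2 to go: {0,1} 1  {1,4} 2  {3,4} 1
  3 to go: {0,1,4} 3  {1,3,4} 3  {2,3,4} 1
  if 0:o drops first: 4 orders
  if 2:b drops first: 6 orders
heap linearizations: 10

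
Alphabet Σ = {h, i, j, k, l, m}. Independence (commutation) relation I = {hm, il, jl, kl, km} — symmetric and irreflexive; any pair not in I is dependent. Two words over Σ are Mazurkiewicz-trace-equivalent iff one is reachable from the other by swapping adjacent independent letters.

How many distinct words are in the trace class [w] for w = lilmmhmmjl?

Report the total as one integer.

#0=l has no predecessor
#1=i has no predecessor
#2=l depends on [0:l]
#3=m depends on [1:i, 2:l]
#4=m depends on [3:m]
#5=h depends on [1:i, 2:l]
#6=m depends on [4:m]
#7=m depends on [6:m]
#8=j depends on [5:h, 7:m]
#9=l depends on [5:h, 7:m]
sources: [0:l, 1:i]
N(rest) = Σ N(rest − s) over sources s of rest; N(one piece) = 1:
  size 1 → [8]=1  [9]=1
  size 2 → [8,9]=2
  size 3 → [5,8,9]=2  [7,8,9]=2
  size 4 → [5,7,8,9]=4  [6,7,8,9]=2
  size 5 → [4,6,7,8,9]=2  [5,6,7,8,9]=6
  size 6 → [3,4,6,7,8,9]=2  [4,5,6,7,8,9]=8
  size 7 → [3,4,5,6,7,8,9]=10
  size 8 → [1,3,4,5,6,7,8,9]=10  [2,3,4,5,6,7,8,9]=10
  first=0(l) contributes 20
  first=1(i) contributes 10
|[w]| = 30

30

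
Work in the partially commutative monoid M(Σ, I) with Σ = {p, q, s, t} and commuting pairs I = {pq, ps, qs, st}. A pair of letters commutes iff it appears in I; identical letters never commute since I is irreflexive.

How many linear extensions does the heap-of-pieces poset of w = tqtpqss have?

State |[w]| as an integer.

42

drop 0:t onto floor
drop 1:q onto {0:t}
drop 2:t onto {1:q}
drop 3:p onto {2:t}
drop 4:q onto {2:t}
drop 5:s onto floor
drop 6:s onto {5:s}
ground layer = {0:t, 5:s}
drop-orders for the pieces not yet dropped (sum over which currently-grounded one goes next):
  1 to go: {3} 1  {4} 1  {6} 1
  2 to go: {3,4} 2  {3,6} 2  {4,6} 2  {5,6} 1
  3 to go: {2,3,4} 2  {3,4,6} 6  {3,5,6} 3  {4,5,6} 3
  4 to go: {1,2,3,4} 2  {2,3,4,6} 8  {3,4,5,6} 12
  5 to go: {0,1,2,3,4} 2  {1,2,3,4,6} 10  {2,3,4,5,6} 20
  if 0:t drops first: 30 orders
  if 5:s drops first: 12 orders
heap linearizations: 42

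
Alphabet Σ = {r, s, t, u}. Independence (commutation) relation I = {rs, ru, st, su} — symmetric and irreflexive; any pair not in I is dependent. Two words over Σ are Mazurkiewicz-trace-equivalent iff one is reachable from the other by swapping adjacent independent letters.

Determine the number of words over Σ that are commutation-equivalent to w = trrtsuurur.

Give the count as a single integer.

100

0(t) covers ∅
1(r) covers 0:t
2(r) covers 1:r
3(t) covers 2:r
4(s) covers ∅
5(u) covers 3:t
6(u) covers 5:u
7(r) covers 3:t
8(u) covers 6:u
9(r) covers 7:r
floor of heap: 0:t, 4:s
completions by unplaced set U, small U first (add the entries for U minus each lowest piece of U):
  |U|=1: {4}:1  {8}:1  {9}:1
  |U|=2: {4,8}:2  {4,9}:2  {6,8}:1  {7,9}:1  {8,9}:2
  |U|=3: {4,6,8}:3  {4,7,9}:3  {4,8,9}:6  {5,6,8}:1  {6,8,9}:3  {7,8,9}:3
  |U|=4: {4,5,6,8}:4  {4,6,8,9}:12  {4,7,8,9}:12  {5,6,8,9}:4  {6,7,8,9}:6
  |U|=5: {4,5,6,8,9}:20  {4,6,7,8,9}:30  {5,6,7,8,9}:10
  |U|=6: {3,5,6,7,8,9}:10  {4,5,6,7,8,9}:60
  |U|=7: {2,3,5,6,7,8,9}:10  {3,4,5,6,7,8,9}:70
  |U|=8: {1,2,3,5,6,7,8,9}:10  {2,3,4,5,6,7,8,9}:80
  start at 0(t): 90
  start at 4(s): 10
sum over floor = 100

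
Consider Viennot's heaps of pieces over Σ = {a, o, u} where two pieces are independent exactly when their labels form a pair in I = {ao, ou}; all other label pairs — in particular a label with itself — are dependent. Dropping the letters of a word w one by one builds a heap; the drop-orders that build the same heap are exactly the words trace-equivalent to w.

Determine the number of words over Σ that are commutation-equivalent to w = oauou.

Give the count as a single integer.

10

0(o) covers ∅
1(a) covers ∅
2(u) covers 1:a
3(o) covers 0:o
4(u) covers 2:u
floor of heap: 0:o, 1:a
completions by unplaced set U, small U first (add the entries for U minus each lowest piece of U):
  |U|=1: {3}:1  {4}:1
  |U|=2: {0,3}:1  {2,4}:1  {3,4}:2
  |U|=3: {0,3,4}:3  {1,2,4}:1  {2,3,4}:3
  start at 0(o): 4
  start at 1(a): 6
sum over floor = 10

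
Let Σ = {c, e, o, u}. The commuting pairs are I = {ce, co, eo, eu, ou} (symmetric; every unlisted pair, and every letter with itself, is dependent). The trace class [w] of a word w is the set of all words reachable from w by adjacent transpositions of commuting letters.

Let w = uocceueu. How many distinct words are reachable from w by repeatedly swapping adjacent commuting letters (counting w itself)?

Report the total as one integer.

168

drop 0:u onto floor
drop 1:o onto floor
drop 2:c onto {0:u}
drop 3:c onto {2:c}
drop 4:e onto floor
drop 5:u onto {3:c}
drop 6:e onto {4:e}
drop 7:u onto {5:u}
ground layer = {0:u, 1:o, 4:e}
drop-orders for the pieces not yet dropped (sum over which currently-grounded one goes next):
  1 to go: {1} 1  {6} 1  {7} 1
  2 to go: {1,6} 2  {1,7} 2  {4,6} 1  {5,7} 1  {6,7} 2
  3 to go: {1,4,6} 3  {1,5,7} 3  {1,6,7} 6  {3,5,7} 1  {4,6,7} 3  {5,6,7} 3
  4 to go: {1,3,5,7} 4  {1,4,6,7} 12  {1,5,6,7} 12  {2,3,5,7} 1  {3,5,6,7} 4  {4,5,6,7} 6
  5 to go: {0,2,3,5,7} 1  {1,2,3,5,7} 5  {1,3,5,6,7} 20  {1,4,5,6,7} 30  {2,3,5,6,7} 5  {3,4,5,6,7} 10
  6 to go: {0,1,2,3,5,7} 6  {0,2,3,5,6,7} 6  {1,2,3,5,6,7} 30  {1,3,4,5,6,7} 60  {2,3,4,5,6,7} 15
  if 0:u drops first: 105 orders
  if 1:o drops first: 21 orders
  if 4:e drops first: 42 orders
heap linearizations: 168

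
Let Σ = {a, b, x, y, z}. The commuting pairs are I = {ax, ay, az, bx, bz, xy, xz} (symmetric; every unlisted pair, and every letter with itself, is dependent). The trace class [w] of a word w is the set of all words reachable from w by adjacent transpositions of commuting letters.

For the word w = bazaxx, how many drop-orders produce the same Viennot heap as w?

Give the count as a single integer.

60

#0=b has no predecessor
#1=a depends on [0:b]
#2=z has no predecessor
#3=a depends on [1:a]
#4=x has no predecessor
#5=x depends on [4:x]
sources: [0:b, 2:z, 4:x]
N(rest) = Σ N(rest − s) over sources s of rest; N(one piece) = 1:
  size 1 → [2]=1  [3]=1  [5]=1
  size 2 → [1,3]=1  [2,3]=2  [2,5]=2  [3,5]=2  [4,5]=1
  size 3 → [0,1,3]=1  [1,2,3]=3  [1,3,5]=3  [2,3,5]=6  [2,4,5]=3  [3,4,5]=3
  size 4 → [0,1,2,3]=4  [0,1,3,5]=4  [1,2,3,5]=12  [1,3,4,5]=6  [2,3,4,5]=12
  first=0(b) contributes 30
  first=2(z) contributes 10
  first=4(x) contributes 20
|[w]| = 60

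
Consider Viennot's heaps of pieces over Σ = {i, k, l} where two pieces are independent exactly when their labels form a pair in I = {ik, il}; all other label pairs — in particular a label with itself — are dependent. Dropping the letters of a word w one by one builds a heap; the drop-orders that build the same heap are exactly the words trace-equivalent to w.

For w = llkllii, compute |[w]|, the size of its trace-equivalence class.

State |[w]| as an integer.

piece 0:l — minimal
piece 1:l rests on {0:l}
piece 2:k rests on {1:l}
piece 3:l rests on {2:k}
piece 4:l rests on {3:l}
piece 5:i — minimal
piece 6:i rests on {5:i}
minimal pieces: {0:l, 5:i}
ways to finish when only these pieces remain (= sum over removing one remaining piece with nothing left below it):
  1 left: {4}→1  {6}→1
  2 left: {3,4}→1  {4,6}→2  {5,6}→1
  3 left: {2,3,4}→1  {3,4,6}→3  {4,5,6}→3
  4 left: {1,2,3,4}→1  {2,3,4,6}→4  {3,4,5,6}→6
  5 left: {0,1,2,3,4}→1  {1,2,3,4,6}→5  {2,3,4,5,6}→10
  placing 0:l first → 15 extensions
  placing 5:i first → 6 extensions
total linear extensions = 21

21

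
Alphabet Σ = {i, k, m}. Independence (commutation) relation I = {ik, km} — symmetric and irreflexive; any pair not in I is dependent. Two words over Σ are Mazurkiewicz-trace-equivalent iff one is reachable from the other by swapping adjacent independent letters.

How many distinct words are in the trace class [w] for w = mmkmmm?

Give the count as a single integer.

6

piece 0:m — minimal
piece 1:m rests on {0:m}
piece 2:k — minimal
piece 3:m rests on {1:m}
piece 4:m rests on {3:m}
piece 5:m rests on {4:m}
minimal pieces: {0:m, 2:k}
ways to finish when only these pieces remain (= sum over removing one remaining piece with nothing left below it):
  1 left: {2}→1  {5}→1
  2 left: {2,5}→2  {4,5}→1
  3 left: {2,4,5}→3  {3,4,5}→1
  4 left: {1,3,4,5}→1  {2,3,4,5}→4
  placing 0:m first → 5 extensions
  placing 2:k first → 1 extensions
total linear extensions = 6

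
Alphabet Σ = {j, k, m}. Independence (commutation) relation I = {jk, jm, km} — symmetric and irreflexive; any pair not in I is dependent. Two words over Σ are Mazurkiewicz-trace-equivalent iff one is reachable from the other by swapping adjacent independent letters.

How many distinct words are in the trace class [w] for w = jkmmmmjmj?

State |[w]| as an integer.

504

drop 0:j onto floor
drop 1:k onto floor
drop 2:m onto floor
drop 3:m onto {2:m}
drop 4:m onto {3:m}
drop 5:m onto {4:m}
drop 6:j onto {0:j}
drop 7:m onto {5:m}
drop 8:j onto {6:j}
ground layer = {0:j, 1:k, 2:m}
drop-orders for the pieces not yet dropped (sum over which currently-grounded one goes next):
  1 to go: {1} 1  {7} 1  {8} 1
  2 to go: {1,7} 2  {1,8} 2  {5,7} 1  {6,8} 1  {7,8} 2
  3 to go: {0,6,8} 1  {1,5,7} 3  {1,6,8} 3  {1,7,8} 6  {4,5,7} 1  {5,7,8} 3  {6,7,8} 3
  4 to go: {0,1,6,8} 4  {0,6,7,8} 4  {1,4,5,7} 4  {1,5,7,8} 12  {1,6,7,8} 12  {3,4,5,7} 1  {4,5,7,8} 4  {5,6,7,8} 6
  5 to go: {0,1,6,7,8} 20  {0,5,6,7,8} 10  {1,3,4,5,7} 5  {1,4,5,7,8} 20  {1,5,6,7,8} 30  {2,3,4,5,7} 1  {3,4,5,7,8} 5  {4,5,6,7,8} 10
  6 to go: {0,1,5,6,7,8} 60  {0,4,5,6,7,8} 20  {1,2,3,4,5,7} 6  {1,3,4,5,7,8} 30  {1,4,5,6,7,8} 60  {2,3,4,5,7,8} 6  {3,4,5,6,7,8} 15
  7 to go: {0,1,4,5,6,7,8} 140  {0,3,4,5,6,7,8} 35  {1,2,3,4,5,7,8} 42  {1,3,4,5,6,7,8} 105  {2,3,4,5,6,7,8} 21
  if 0:j drops first: 168 orders
  if 1:k drops first: 56 orders
  if 2:m drops first: 280 orders
heap linearizations: 504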